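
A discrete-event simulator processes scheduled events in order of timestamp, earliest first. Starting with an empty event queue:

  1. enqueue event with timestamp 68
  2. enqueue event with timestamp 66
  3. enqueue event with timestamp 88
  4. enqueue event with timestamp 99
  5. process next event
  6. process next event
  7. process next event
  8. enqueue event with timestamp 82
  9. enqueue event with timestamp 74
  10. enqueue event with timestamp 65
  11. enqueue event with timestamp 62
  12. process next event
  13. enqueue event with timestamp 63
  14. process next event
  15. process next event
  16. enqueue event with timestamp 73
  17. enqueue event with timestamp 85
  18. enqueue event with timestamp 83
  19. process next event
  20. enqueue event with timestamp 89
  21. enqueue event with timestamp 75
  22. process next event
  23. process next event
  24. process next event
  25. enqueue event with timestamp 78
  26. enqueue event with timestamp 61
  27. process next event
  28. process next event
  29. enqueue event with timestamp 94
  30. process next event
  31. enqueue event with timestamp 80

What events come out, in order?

insert 68 → {68}
insert 66 → {66, 68}
insert 88 → {66, 68, 88}
insert 99 → {66, 68, 88, 99}
process next event → 66; now {68, 88, 99}
process next event → 68; now {88, 99}
process next event → 88; now {99}
insert 82 → {82, 99}
insert 74 → {74, 82, 99}
insert 65 → {65, 74, 82, 99}
insert 62 → {62, 65, 74, 82, 99}
process next event → 62; now {65, 74, 82, 99}
insert 63 → {63, 65, 74, 82, 99}
process next event → 63; now {65, 74, 82, 99}
process next event → 65; now {74, 82, 99}
insert 73 → {73, 74, 82, 99}
insert 85 → {73, 74, 82, 85, 99}
insert 83 → {73, 74, 82, 83, 85, 99}
process next event → 73; now {74, 82, 83, 85, 99}
insert 89 → {74, 82, 83, 85, 89, 99}
insert 75 → {74, 75, 82, 83, 85, 89, 99}
process next event → 74; now {75, 82, 83, 85, 89, 99}
process next event → 75; now {82, 83, 85, 89, 99}
process next event → 82; now {83, 85, 89, 99}
insert 78 → {78, 83, 85, 89, 99}
insert 61 → {61, 78, 83, 85, 89, 99}
process next event → 61; now {78, 83, 85, 89, 99}
process next event → 78; now {83, 85, 89, 99}
insert 94 → {83, 85, 89, 94, 99}
process next event → 83; now {85, 89, 94, 99}
insert 80 → {80, 85, 89, 94, 99}

66 → 68 → 88 → 62 → 63 → 65 → 73 → 74 → 75 → 82 → 61 → 78 → 83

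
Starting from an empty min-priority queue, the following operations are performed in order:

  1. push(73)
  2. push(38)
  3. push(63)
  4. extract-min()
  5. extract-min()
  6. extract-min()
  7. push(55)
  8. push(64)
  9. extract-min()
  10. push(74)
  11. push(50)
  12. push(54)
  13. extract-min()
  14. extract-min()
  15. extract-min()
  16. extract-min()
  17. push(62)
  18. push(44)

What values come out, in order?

38 → 63 → 73 → 55 → 50 → 54 → 64 → 74

insert 73 → {73}
insert 38 → {38, 73}
insert 63 → {38, 63, 73}
extract-min → 38; now {63, 73}
extract-min → 63; now {73}
extract-min → 73; now {}
insert 55 → {55}
insert 64 → {55, 64}
extract-min → 55; now {64}
insert 74 → {64, 74}
insert 50 → {50, 64, 74}
insert 54 → {50, 54, 64, 74}
extract-min → 50; now {54, 64, 74}
extract-min → 54; now {64, 74}
extract-min → 64; now {74}
extract-min → 74; now {}
insert 62 → {62}
insert 44 → {44, 62}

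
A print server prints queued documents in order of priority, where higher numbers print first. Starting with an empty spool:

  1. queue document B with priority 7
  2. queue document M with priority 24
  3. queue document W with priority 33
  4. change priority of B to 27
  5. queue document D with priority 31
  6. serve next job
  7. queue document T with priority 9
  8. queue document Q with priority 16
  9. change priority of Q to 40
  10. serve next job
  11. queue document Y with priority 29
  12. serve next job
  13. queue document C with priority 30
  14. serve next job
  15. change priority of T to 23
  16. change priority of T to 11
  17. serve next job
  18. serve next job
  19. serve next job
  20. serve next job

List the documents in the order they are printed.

add B (priority 7) → {B:7}
add M (priority 24) → {M:24, B:7}
add W (priority 33) → {W:33, M:24, B:7}
update B to priority 27 → {W:33, B:27, M:24}
add D (priority 31) → {W:33, D:31, B:27, M:24}
serve next job → W; now {D:31, B:27, M:24}
add T (priority 9) → {D:31, B:27, M:24, T:9}
add Q (priority 16) → {D:31, B:27, M:24, Q:16, T:9}
update Q to priority 40 → {Q:40, D:31, B:27, M:24, T:9}
serve next job → Q; now {D:31, B:27, M:24, T:9}
add Y (priority 29) → {D:31, Y:29, B:27, M:24, T:9}
serve next job → D; now {Y:29, B:27, M:24, T:9}
add C (priority 30) → {C:30, Y:29, B:27, M:24, T:9}
serve next job → C; now {Y:29, B:27, M:24, T:9}
update T to priority 23 → {Y:29, B:27, M:24, T:23}
update T to priority 11 → {Y:29, B:27, M:24, T:11}
serve next job → Y; now {B:27, M:24, T:11}
serve next job → B; now {M:24, T:11}
serve next job → M; now {T:11}
serve next job → T; now {}

W → Q → D → C → Y → B → M → T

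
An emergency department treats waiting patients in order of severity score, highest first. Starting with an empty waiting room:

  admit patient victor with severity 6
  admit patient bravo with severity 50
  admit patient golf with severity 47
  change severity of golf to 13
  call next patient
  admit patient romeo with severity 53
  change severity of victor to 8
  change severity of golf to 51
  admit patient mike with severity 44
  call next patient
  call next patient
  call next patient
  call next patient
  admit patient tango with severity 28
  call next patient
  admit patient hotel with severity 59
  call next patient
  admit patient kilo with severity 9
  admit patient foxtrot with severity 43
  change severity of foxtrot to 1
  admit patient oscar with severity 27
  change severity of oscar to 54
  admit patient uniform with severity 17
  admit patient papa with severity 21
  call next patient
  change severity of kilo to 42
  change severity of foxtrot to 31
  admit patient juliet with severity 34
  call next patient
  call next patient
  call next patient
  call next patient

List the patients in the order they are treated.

bravo → romeo → golf → mike → victor → tango → hotel → oscar → kilo → juliet → foxtrot → papa

add victor (severity 6) → {victor:6}
add bravo (severity 50) → {bravo:50, victor:6}
add golf (severity 47) → {bravo:50, golf:47, victor:6}
update golf to severity 13 → {bravo:50, golf:13, victor:6}
call next patient → bravo; now {golf:13, victor:6}
add romeo (severity 53) → {romeo:53, golf:13, victor:6}
update victor to severity 8 → {romeo:53, golf:13, victor:8}
update golf to severity 51 → {romeo:53, golf:51, victor:8}
add mike (severity 44) → {romeo:53, golf:51, mike:44, victor:8}
call next patient → romeo; now {golf:51, mike:44, victor:8}
call next patient → golf; now {mike:44, victor:8}
call next patient → mike; now {victor:8}
call next patient → victor; now {}
add tango (severity 28) → {tango:28}
call next patient → tango; now {}
add hotel (severity 59) → {hotel:59}
call next patient → hotel; now {}
add kilo (severity 9) → {kilo:9}
add foxtrot (severity 43) → {foxtrot:43, kilo:9}
update foxtrot to severity 1 → {kilo:9, foxtrot:1}
add oscar (severity 27) → {oscar:27, kilo:9, foxtrot:1}
update oscar to severity 54 → {oscar:54, kilo:9, foxtrot:1}
add uniform (severity 17) → {oscar:54, uniform:17, kilo:9, foxtrot:1}
add papa (severity 21) → {oscar:54, papa:21, uniform:17, kilo:9, foxtrot:1}
call next patient → oscar; now {papa:21, uniform:17, kilo:9, foxtrot:1}
update kilo to severity 42 → {kilo:42, papa:21, uniform:17, foxtrot:1}
update foxtrot to severity 31 → {kilo:42, foxtrot:31, papa:21, uniform:17}
add juliet (severity 34) → {kilo:42, juliet:34, foxtrot:31, papa:21, uniform:17}
call next patient → kilo; now {juliet:34, foxtrot:31, papa:21, uniform:17}
call next patient → juliet; now {foxtrot:31, papa:21, uniform:17}
call next patient → foxtrot; now {papa:21, uniform:17}
call next patient → papa; now {uniform:17}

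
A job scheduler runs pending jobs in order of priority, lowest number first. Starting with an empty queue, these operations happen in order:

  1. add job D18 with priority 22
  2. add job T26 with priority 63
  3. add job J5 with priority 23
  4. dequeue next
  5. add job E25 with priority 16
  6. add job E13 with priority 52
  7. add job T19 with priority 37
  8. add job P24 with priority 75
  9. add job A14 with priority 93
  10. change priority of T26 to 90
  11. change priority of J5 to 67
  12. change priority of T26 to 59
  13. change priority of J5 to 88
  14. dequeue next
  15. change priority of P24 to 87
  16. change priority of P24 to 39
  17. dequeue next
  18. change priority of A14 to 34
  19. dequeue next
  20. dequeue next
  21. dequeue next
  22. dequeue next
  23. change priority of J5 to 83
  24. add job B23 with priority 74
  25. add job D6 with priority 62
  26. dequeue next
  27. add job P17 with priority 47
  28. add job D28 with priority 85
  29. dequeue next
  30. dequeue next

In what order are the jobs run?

[D18, E25, T19, A14, P24, E13, T26, D6, P17, B23]

add D18 (priority 22) → {D18:22}
add T26 (priority 63) → {D18:22, T26:63}
add J5 (priority 23) → {D18:22, J5:23, T26:63}
dequeue next → D18; now {J5:23, T26:63}
add E25 (priority 16) → {E25:16, J5:23, T26:63}
add E13 (priority 52) → {E25:16, J5:23, E13:52, T26:63}
add T19 (priority 37) → {E25:16, J5:23, T19:37, E13:52, T26:63}
add P24 (priority 75) → {E25:16, J5:23, T19:37, E13:52, T26:63, P24:75}
add A14 (priority 93) → {E25:16, J5:23, T19:37, E13:52, T26:63, P24:75, A14:93}
update T26 to priority 90 → {E25:16, J5:23, T19:37, E13:52, P24:75, T26:90, A14:93}
update J5 to priority 67 → {E25:16, T19:37, E13:52, J5:67, P24:75, T26:90, A14:93}
update T26 to priority 59 → {E25:16, T19:37, E13:52, T26:59, J5:67, P24:75, A14:93}
update J5 to priority 88 → {E25:16, T19:37, E13:52, T26:59, P24:75, J5:88, A14:93}
dequeue next → E25; now {T19:37, E13:52, T26:59, P24:75, J5:88, A14:93}
update P24 to priority 87 → {T19:37, E13:52, T26:59, P24:87, J5:88, A14:93}
update P24 to priority 39 → {T19:37, P24:39, E13:52, T26:59, J5:88, A14:93}
dequeue next → T19; now {P24:39, E13:52, T26:59, J5:88, A14:93}
update A14 to priority 34 → {A14:34, P24:39, E13:52, T26:59, J5:88}
dequeue next → A14; now {P24:39, E13:52, T26:59, J5:88}
dequeue next → P24; now {E13:52, T26:59, J5:88}
dequeue next → E13; now {T26:59, J5:88}
dequeue next → T26; now {J5:88}
update J5 to priority 83 → {J5:83}
add B23 (priority 74) → {B23:74, J5:83}
add D6 (priority 62) → {D6:62, B23:74, J5:83}
dequeue next → D6; now {B23:74, J5:83}
add P17 (priority 47) → {P17:47, B23:74, J5:83}
add D28 (priority 85) → {P17:47, B23:74, J5:83, D28:85}
dequeue next → P17; now {B23:74, J5:83, D28:85}
dequeue next → B23; now {J5:83, D28:85}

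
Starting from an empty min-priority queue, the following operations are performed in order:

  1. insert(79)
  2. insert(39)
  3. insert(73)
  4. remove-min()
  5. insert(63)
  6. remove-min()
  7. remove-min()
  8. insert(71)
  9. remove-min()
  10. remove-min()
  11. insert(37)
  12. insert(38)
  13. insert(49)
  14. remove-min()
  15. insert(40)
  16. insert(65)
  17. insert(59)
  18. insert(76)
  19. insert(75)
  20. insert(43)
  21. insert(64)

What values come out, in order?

insert 79 → {79}
insert 39 → {39, 79}
insert 73 → {39, 73, 79}
remove-min → 39; now {73, 79}
insert 63 → {63, 73, 79}
remove-min → 63; now {73, 79}
remove-min → 73; now {79}
insert 71 → {71, 79}
remove-min → 71; now {79}
remove-min → 79; now {}
insert 37 → {37}
insert 38 → {37, 38}
insert 49 → {37, 38, 49}
remove-min → 37; now {38, 49}
insert 40 → {38, 40, 49}
insert 65 → {38, 40, 49, 65}
insert 59 → {38, 40, 49, 59, 65}
insert 76 → {38, 40, 49, 59, 65, 76}
insert 75 → {38, 40, 49, 59, 65, 75, 76}
insert 43 → {38, 40, 43, 49, 59, 65, 75, 76}
insert 64 → {38, 40, 43, 49, 59, 64, 65, 75, 76}

[39, 63, 73, 71, 79, 37]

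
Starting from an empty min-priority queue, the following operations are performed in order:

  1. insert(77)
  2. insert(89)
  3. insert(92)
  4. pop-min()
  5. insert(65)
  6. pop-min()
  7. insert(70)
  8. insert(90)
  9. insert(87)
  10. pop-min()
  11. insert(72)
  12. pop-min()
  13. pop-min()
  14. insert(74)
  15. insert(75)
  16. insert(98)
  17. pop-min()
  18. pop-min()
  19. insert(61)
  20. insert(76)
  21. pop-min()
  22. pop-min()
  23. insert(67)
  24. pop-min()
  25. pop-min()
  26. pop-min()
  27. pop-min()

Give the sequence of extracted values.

77 → 65 → 70 → 72 → 87 → 74 → 75 → 61 → 76 → 67 → 89 → 90 → 92

insert 77 → {77}
insert 89 → {77, 89}
insert 92 → {77, 89, 92}
pop-min → 77; now {89, 92}
insert 65 → {65, 89, 92}
pop-min → 65; now {89, 92}
insert 70 → {70, 89, 92}
insert 90 → {70, 89, 90, 92}
insert 87 → {70, 87, 89, 90, 92}
pop-min → 70; now {87, 89, 90, 92}
insert 72 → {72, 87, 89, 90, 92}
pop-min → 72; now {87, 89, 90, 92}
pop-min → 87; now {89, 90, 92}
insert 74 → {74, 89, 90, 92}
insert 75 → {74, 75, 89, 90, 92}
insert 98 → {74, 75, 89, 90, 92, 98}
pop-min → 74; now {75, 89, 90, 92, 98}
pop-min → 75; now {89, 90, 92, 98}
insert 61 → {61, 89, 90, 92, 98}
insert 76 → {61, 76, 89, 90, 92, 98}
pop-min → 61; now {76, 89, 90, 92, 98}
pop-min → 76; now {89, 90, 92, 98}
insert 67 → {67, 89, 90, 92, 98}
pop-min → 67; now {89, 90, 92, 98}
pop-min → 89; now {90, 92, 98}
pop-min → 90; now {92, 98}
pop-min → 92; now {98}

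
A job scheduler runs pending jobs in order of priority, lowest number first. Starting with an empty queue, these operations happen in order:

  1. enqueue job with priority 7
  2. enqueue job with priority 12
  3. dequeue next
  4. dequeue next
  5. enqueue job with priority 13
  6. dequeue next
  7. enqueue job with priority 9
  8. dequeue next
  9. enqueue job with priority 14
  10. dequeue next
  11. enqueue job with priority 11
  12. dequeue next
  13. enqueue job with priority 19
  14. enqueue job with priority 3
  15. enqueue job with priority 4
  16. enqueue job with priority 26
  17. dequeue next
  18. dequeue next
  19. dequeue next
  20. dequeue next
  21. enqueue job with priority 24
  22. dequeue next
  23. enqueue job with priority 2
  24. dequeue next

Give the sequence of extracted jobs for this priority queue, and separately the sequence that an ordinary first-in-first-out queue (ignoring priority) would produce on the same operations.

insert 7 → {7}
insert 12 → {7, 12}
dequeue next → 7; now {12}
dequeue next → 12; now {}
insert 13 → {13}
dequeue next → 13; now {}
insert 9 → {9}
dequeue next → 9; now {}
insert 14 → {14}
dequeue next → 14; now {}
insert 11 → {11}
dequeue next → 11; now {}
insert 19 → {19}
insert 3 → {3, 19}
insert 4 → {3, 4, 19}
insert 26 → {3, 4, 19, 26}
dequeue next → 3; now {4, 19, 26}
dequeue next → 4; now {19, 26}
dequeue next → 19; now {26}
dequeue next → 26; now {}
insert 24 → {24}
dequeue next → 24; now {}
insert 2 → {2}
dequeue next → 2; now {}

priority queue: [7, 12, 13, 9, 14, 11, 3, 4, 19, 26, 24, 2]; FIFO queue: [7, 12, 13, 9, 14, 11, 19, 3, 4, 26, 24, 2]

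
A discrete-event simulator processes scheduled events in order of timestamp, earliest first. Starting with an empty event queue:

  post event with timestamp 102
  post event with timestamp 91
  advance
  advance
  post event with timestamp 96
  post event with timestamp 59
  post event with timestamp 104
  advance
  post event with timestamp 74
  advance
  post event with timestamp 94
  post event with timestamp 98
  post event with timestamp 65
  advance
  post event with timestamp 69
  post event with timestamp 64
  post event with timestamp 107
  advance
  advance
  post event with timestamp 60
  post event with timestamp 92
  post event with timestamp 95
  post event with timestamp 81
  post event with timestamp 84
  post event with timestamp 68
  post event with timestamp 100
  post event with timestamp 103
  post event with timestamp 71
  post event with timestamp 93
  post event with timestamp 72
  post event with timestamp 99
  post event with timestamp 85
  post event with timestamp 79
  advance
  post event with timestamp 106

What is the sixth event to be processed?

insert 102 → {102}
insert 91 → {91, 102}
advance → 91; now {102}
advance → 102; now {}
insert 96 → {96}
insert 59 → {59, 96}
insert 104 → {59, 96, 104}
advance → 59; now {96, 104}
insert 74 → {74, 96, 104}
advance → 74; now {96, 104}
insert 94 → {94, 96, 104}
insert 98 → {94, 96, 98, 104}
insert 65 → {65, 94, 96, 98, 104}
advance → 65; now {94, 96, 98, 104}
insert 69 → {69, 94, 96, 98, 104}
insert 64 → {64, 69, 94, 96, 98, 104}
insert 107 → {64, 69, 94, 96, 98, 104, 107}
advance → 64; now {69, 94, 96, 98, 104, 107}
advance → 69; now {94, 96, 98, 104, 107}
insert 60 → {60, 94, 96, 98, 104, 107}
insert 92 → {60, 92, 94, 96, 98, 104, 107}
insert 95 → {60, 92, 94, 95, 96, 98, 104, 107}
insert 81 → {60, 81, 92, 94, 95, 96, 98, 104, 107}
insert 84 → {60, 81, 84, 92, 94, 95, 96, 98, 104, 107}
insert 68 → {60, 68, 81, 84, 92, 94, 95, 96, 98, 104, 107}
insert 100 → {60, 68, 81, 84, 92, 94, 95, 96, 98, 100, 104, 107}
insert 103 → {60, 68, 81, 84, 92, 94, 95, 96, 98, 100, 103, 104, 107}
insert 71 → {60, 68, 71, 81, 84, 92, 94, 95, 96, 98, 100, 103, 104, 107}
insert 93 → {60, 68, 71, 81, 84, 92, 93, 94, 95, 96, 98, 100, 103, 104, 107}
insert 72 → {60, 68, 71, 72, 81, 84, 92, 93, 94, 95, 96, 98, 100, 103, 104, 107}
insert 99 → {60, 68, 71, 72, 81, 84, 92, 93, 94, 95, 96, 98, 99, 100, 103, 104, 107}
insert 85 → {60, 68, 71, 72, 81, 84, 85, 92, 93, 94, 95, 96, 98, 99, 100, 103, 104, 107}
insert 79 → {60, 68, 71, 72, 79, 81, 84, 85, 92, 93, 94, 95, 96, 98, 99, 100, 103, 104, 107}
advance → 60; now {68, 71, 72, 79, 81, 84, 85, 92, 93, 94, 95, 96, 98, 99, 100, 103, 104, 107}
insert 106 → {68, 71, 72, 79, 81, 84, 85, 92, 93, 94, 95, 96, 98, 99, 100, 103, 104, 106, 107}

64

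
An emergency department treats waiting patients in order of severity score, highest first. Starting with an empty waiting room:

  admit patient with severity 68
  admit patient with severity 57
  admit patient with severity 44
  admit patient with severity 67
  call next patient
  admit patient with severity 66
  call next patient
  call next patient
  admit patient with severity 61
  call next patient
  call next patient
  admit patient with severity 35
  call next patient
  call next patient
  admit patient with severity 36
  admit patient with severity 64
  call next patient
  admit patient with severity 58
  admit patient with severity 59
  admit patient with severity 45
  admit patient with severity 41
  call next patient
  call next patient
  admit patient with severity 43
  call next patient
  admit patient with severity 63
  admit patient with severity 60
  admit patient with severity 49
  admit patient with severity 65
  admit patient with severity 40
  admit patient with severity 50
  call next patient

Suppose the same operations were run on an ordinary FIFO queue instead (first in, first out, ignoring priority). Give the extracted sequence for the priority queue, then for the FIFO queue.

insert 68 → {68}
insert 57 → {68, 57}
insert 44 → {68, 57, 44}
insert 67 → {68, 67, 57, 44}
call next patient → 68; now {67, 57, 44}
insert 66 → {67, 66, 57, 44}
call next patient → 67; now {66, 57, 44}
call next patient → 66; now {57, 44}
insert 61 → {61, 57, 44}
call next patient → 61; now {57, 44}
call next patient → 57; now {44}
insert 35 → {44, 35}
call next patient → 44; now {35}
call next patient → 35; now {}
insert 36 → {36}
insert 64 → {64, 36}
call next patient → 64; now {36}
insert 58 → {58, 36}
insert 59 → {59, 58, 36}
insert 45 → {59, 58, 45, 36}
insert 41 → {59, 58, 45, 41, 36}
call next patient → 59; now {58, 45, 41, 36}
call next patient → 58; now {45, 41, 36}
insert 43 → {45, 43, 41, 36}
call next patient → 45; now {43, 41, 36}
insert 63 → {63, 43, 41, 36}
insert 60 → {63, 60, 43, 41, 36}
insert 49 → {63, 60, 49, 43, 41, 36}
insert 65 → {65, 63, 60, 49, 43, 41, 36}
insert 40 → {65, 63, 60, 49, 43, 41, 40, 36}
insert 50 → {65, 63, 60, 50, 49, 43, 41, 40, 36}
call next patient → 65; now {63, 60, 50, 49, 43, 41, 40, 36}

priority queue: 68 → 67 → 66 → 61 → 57 → 44 → 35 → 64 → 59 → 58 → 45 → 65; FIFO queue: [68, 57, 44, 67, 66, 61, 35, 36, 64, 58, 59, 45]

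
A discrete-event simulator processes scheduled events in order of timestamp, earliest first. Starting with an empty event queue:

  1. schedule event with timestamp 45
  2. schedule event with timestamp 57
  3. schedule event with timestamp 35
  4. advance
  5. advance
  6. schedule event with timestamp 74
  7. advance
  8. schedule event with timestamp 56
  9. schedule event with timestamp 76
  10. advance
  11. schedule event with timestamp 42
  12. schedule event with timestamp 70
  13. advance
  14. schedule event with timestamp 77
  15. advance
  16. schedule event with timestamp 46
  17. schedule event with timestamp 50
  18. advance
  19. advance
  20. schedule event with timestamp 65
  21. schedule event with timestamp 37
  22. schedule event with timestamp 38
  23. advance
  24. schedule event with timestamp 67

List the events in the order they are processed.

35 → 45 → 57 → 56 → 42 → 70 → 46 → 50 → 37

insert 45 → {45}
insert 57 → {45, 57}
insert 35 → {35, 45, 57}
advance → 35; now {45, 57}
advance → 45; now {57}
insert 74 → {57, 74}
advance → 57; now {74}
insert 56 → {56, 74}
insert 76 → {56, 74, 76}
advance → 56; now {74, 76}
insert 42 → {42, 74, 76}
insert 70 → {42, 70, 74, 76}
advance → 42; now {70, 74, 76}
insert 77 → {70, 74, 76, 77}
advance → 70; now {74, 76, 77}
insert 46 → {46, 74, 76, 77}
insert 50 → {46, 50, 74, 76, 77}
advance → 46; now {50, 74, 76, 77}
advance → 50; now {74, 76, 77}
insert 65 → {65, 74, 76, 77}
insert 37 → {37, 65, 74, 76, 77}
insert 38 → {37, 38, 65, 74, 76, 77}
advance → 37; now {38, 65, 74, 76, 77}
insert 67 → {38, 65, 67, 74, 76, 77}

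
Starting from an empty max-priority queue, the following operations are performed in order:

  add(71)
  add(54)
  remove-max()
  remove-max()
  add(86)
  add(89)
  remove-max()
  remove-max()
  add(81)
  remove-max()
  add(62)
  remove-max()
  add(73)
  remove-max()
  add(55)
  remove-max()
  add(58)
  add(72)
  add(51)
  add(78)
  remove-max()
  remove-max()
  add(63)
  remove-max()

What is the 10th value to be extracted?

insert 71 → {71}
insert 54 → {71, 54}
remove-max → 71; now {54}
remove-max → 54; now {}
insert 86 → {86}
insert 89 → {89, 86}
remove-max → 89; now {86}
remove-max → 86; now {}
insert 81 → {81}
remove-max → 81; now {}
insert 62 → {62}
remove-max → 62; now {}
insert 73 → {73}
remove-max → 73; now {}
insert 55 → {55}
remove-max → 55; now {}
insert 58 → {58}
insert 72 → {72, 58}
insert 51 → {72, 58, 51}
insert 78 → {78, 72, 58, 51}
remove-max → 78; now {72, 58, 51}
remove-max → 72; now {58, 51}
insert 63 → {63, 58, 51}
remove-max → 63; now {58, 51}

72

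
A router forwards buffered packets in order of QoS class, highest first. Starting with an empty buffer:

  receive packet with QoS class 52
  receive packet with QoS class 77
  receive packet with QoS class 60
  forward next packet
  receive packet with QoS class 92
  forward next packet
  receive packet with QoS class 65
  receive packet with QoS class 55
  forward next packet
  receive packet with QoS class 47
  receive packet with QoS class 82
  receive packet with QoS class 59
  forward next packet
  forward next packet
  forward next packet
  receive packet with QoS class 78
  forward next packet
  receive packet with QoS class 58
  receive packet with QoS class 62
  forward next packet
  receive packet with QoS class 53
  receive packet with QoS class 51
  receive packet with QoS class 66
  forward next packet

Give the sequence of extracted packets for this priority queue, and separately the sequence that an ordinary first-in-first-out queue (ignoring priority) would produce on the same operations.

insert 52 → {52}
insert 77 → {77, 52}
insert 60 → {77, 60, 52}
forward next packet → 77; now {60, 52}
insert 92 → {92, 60, 52}
forward next packet → 92; now {60, 52}
insert 65 → {65, 60, 52}
insert 55 → {65, 60, 55, 52}
forward next packet → 65; now {60, 55, 52}
insert 47 → {60, 55, 52, 47}
insert 82 → {82, 60, 55, 52, 47}
insert 59 → {82, 60, 59, 55, 52, 47}
forward next packet → 82; now {60, 59, 55, 52, 47}
forward next packet → 60; now {59, 55, 52, 47}
forward next packet → 59; now {55, 52, 47}
insert 78 → {78, 55, 52, 47}
forward next packet → 78; now {55, 52, 47}
insert 58 → {58, 55, 52, 47}
insert 62 → {62, 58, 55, 52, 47}
forward next packet → 62; now {58, 55, 52, 47}
insert 53 → {58, 55, 53, 52, 47}
insert 51 → {58, 55, 53, 52, 51, 47}
insert 66 → {66, 58, 55, 53, 52, 51, 47}
forward next packet → 66; now {58, 55, 53, 52, 51, 47}

priority queue: [77, 92, 65, 82, 60, 59, 78, 62, 66]; FIFO queue: [52, 77, 60, 92, 65, 55, 47, 82, 59]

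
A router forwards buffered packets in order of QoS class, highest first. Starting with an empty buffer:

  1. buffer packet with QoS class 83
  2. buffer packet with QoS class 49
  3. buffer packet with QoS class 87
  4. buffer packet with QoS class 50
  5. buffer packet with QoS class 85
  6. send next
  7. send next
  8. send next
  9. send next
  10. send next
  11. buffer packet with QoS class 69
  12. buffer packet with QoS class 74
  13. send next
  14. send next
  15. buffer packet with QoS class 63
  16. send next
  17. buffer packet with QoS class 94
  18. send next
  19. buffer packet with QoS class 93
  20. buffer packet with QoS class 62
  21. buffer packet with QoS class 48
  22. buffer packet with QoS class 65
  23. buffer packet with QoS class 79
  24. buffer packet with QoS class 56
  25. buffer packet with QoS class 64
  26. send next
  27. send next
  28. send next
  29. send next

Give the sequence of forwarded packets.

87 → 85 → 83 → 50 → 49 → 74 → 69 → 63 → 94 → 93 → 79 → 65 → 64

insert 83 → {83}
insert 49 → {83, 49}
insert 87 → {87, 83, 49}
insert 50 → {87, 83, 50, 49}
insert 85 → {87, 85, 83, 50, 49}
send next → 87; now {85, 83, 50, 49}
send next → 85; now {83, 50, 49}
send next → 83; now {50, 49}
send next → 50; now {49}
send next → 49; now {}
insert 69 → {69}
insert 74 → {74, 69}
send next → 74; now {69}
send next → 69; now {}
insert 63 → {63}
send next → 63; now {}
insert 94 → {94}
send next → 94; now {}
insert 93 → {93}
insert 62 → {93, 62}
insert 48 → {93, 62, 48}
insert 65 → {93, 65, 62, 48}
insert 79 → {93, 79, 65, 62, 48}
insert 56 → {93, 79, 65, 62, 56, 48}
insert 64 → {93, 79, 65, 64, 62, 56, 48}
send next → 93; now {79, 65, 64, 62, 56, 48}
send next → 79; now {65, 64, 62, 56, 48}
send next → 65; now {64, 62, 56, 48}
send next → 64; now {62, 56, 48}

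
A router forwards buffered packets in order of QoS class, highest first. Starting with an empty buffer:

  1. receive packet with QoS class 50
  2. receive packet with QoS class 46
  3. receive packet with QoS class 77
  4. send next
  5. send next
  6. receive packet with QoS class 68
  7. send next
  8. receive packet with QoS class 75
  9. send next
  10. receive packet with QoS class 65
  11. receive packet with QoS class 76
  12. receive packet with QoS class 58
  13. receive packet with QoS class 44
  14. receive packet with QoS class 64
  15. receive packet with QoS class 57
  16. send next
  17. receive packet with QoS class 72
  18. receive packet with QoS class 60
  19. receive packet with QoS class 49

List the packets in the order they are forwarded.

insert 50 → {50}
insert 46 → {50, 46}
insert 77 → {77, 50, 46}
send next → 77; now {50, 46}
send next → 50; now {46}
insert 68 → {68, 46}
send next → 68; now {46}
insert 75 → {75, 46}
send next → 75; now {46}
insert 65 → {65, 46}
insert 76 → {76, 65, 46}
insert 58 → {76, 65, 58, 46}
insert 44 → {76, 65, 58, 46, 44}
insert 64 → {76, 65, 64, 58, 46, 44}
insert 57 → {76, 65, 64, 58, 57, 46, 44}
send next → 76; now {65, 64, 58, 57, 46, 44}
insert 72 → {72, 65, 64, 58, 57, 46, 44}
insert 60 → {72, 65, 64, 60, 58, 57, 46, 44}
insert 49 → {72, 65, 64, 60, 58, 57, 49, 46, 44}

77 → 50 → 68 → 75 → 76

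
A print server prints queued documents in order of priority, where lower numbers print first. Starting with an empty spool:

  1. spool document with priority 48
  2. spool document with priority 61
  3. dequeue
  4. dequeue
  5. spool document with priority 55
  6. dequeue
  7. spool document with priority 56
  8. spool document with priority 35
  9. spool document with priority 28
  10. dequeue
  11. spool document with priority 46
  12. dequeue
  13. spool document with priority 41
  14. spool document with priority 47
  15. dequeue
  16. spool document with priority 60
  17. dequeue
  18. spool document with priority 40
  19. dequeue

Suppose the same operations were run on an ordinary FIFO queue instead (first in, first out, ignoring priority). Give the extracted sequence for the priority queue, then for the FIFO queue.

priority queue: [48, 61, 55, 28, 35, 41, 46, 40]; FIFO queue: 48, 61, 55, 56, 35, 28, 46, 41

insert 48 → {48}
insert 61 → {48, 61}
dequeue → 48; now {61}
dequeue → 61; now {}
insert 55 → {55}
dequeue → 55; now {}
insert 56 → {56}
insert 35 → {35, 56}
insert 28 → {28, 35, 56}
dequeue → 28; now {35, 56}
insert 46 → {35, 46, 56}
dequeue → 35; now {46, 56}
insert 41 → {41, 46, 56}
insert 47 → {41, 46, 47, 56}
dequeue → 41; now {46, 47, 56}
insert 60 → {46, 47, 56, 60}
dequeue → 46; now {47, 56, 60}
insert 40 → {40, 47, 56, 60}
dequeue → 40; now {47, 56, 60}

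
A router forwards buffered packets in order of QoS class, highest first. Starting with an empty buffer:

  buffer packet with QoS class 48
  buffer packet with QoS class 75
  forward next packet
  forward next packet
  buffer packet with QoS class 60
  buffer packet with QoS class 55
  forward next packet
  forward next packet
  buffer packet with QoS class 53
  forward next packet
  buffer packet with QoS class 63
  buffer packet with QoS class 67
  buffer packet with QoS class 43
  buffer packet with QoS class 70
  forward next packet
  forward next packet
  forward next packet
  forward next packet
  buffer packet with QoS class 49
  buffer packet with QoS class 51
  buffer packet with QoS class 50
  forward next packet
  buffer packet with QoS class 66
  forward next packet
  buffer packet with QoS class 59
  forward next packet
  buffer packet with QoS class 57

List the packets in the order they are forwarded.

75, 48, 60, 55, 53, 70, 67, 63, 43, 51, 66, 59

insert 48 → {48}
insert 75 → {75, 48}
forward next packet → 75; now {48}
forward next packet → 48; now {}
insert 60 → {60}
insert 55 → {60, 55}
forward next packet → 60; now {55}
forward next packet → 55; now {}
insert 53 → {53}
forward next packet → 53; now {}
insert 63 → {63}
insert 67 → {67, 63}
insert 43 → {67, 63, 43}
insert 70 → {70, 67, 63, 43}
forward next packet → 70; now {67, 63, 43}
forward next packet → 67; now {63, 43}
forward next packet → 63; now {43}
forward next packet → 43; now {}
insert 49 → {49}
insert 51 → {51, 49}
insert 50 → {51, 50, 49}
forward next packet → 51; now {50, 49}
insert 66 → {66, 50, 49}
forward next packet → 66; now {50, 49}
insert 59 → {59, 50, 49}
forward next packet → 59; now {50, 49}
insert 57 → {57, 50, 49}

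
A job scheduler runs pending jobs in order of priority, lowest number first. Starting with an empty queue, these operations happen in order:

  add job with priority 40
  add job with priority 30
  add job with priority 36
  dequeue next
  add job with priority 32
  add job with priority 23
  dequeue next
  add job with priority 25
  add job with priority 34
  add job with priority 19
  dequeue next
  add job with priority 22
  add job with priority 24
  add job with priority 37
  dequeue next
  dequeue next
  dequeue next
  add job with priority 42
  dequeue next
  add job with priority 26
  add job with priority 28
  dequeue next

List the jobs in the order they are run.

[30, 23, 19, 22, 24, 25, 32, 26]

insert 40 → {40}
insert 30 → {30, 40}
insert 36 → {30, 36, 40}
dequeue next → 30; now {36, 40}
insert 32 → {32, 36, 40}
insert 23 → {23, 32, 36, 40}
dequeue next → 23; now {32, 36, 40}
insert 25 → {25, 32, 36, 40}
insert 34 → {25, 32, 34, 36, 40}
insert 19 → {19, 25, 32, 34, 36, 40}
dequeue next → 19; now {25, 32, 34, 36, 40}
insert 22 → {22, 25, 32, 34, 36, 40}
insert 24 → {22, 24, 25, 32, 34, 36, 40}
insert 37 → {22, 24, 25, 32, 34, 36, 37, 40}
dequeue next → 22; now {24, 25, 32, 34, 36, 37, 40}
dequeue next → 24; now {25, 32, 34, 36, 37, 40}
dequeue next → 25; now {32, 34, 36, 37, 40}
insert 42 → {32, 34, 36, 37, 40, 42}
dequeue next → 32; now {34, 36, 37, 40, 42}
insert 26 → {26, 34, 36, 37, 40, 42}
insert 28 → {26, 28, 34, 36, 37, 40, 42}
dequeue next → 26; now {28, 34, 36, 37, 40, 42}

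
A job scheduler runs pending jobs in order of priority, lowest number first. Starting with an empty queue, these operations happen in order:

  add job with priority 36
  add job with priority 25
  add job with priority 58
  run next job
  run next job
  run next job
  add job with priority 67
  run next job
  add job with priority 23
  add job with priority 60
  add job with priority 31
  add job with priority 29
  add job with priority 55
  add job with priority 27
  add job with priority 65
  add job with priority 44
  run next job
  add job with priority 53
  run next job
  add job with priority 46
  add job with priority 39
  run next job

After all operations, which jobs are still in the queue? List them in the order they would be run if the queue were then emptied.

insert 36 → {36}
insert 25 → {25, 36}
insert 58 → {25, 36, 58}
run next job → 25; now {36, 58}
run next job → 36; now {58}
run next job → 58; now {}
insert 67 → {67}
run next job → 67; now {}
insert 23 → {23}
insert 60 → {23, 60}
insert 31 → {23, 31, 60}
insert 29 → {23, 29, 31, 60}
insert 55 → {23, 29, 31, 55, 60}
insert 27 → {23, 27, 29, 31, 55, 60}
insert 65 → {23, 27, 29, 31, 55, 60, 65}
insert 44 → {23, 27, 29, 31, 44, 55, 60, 65}
run next job → 23; now {27, 29, 31, 44, 55, 60, 65}
insert 53 → {27, 29, 31, 44, 53, 55, 60, 65}
run next job → 27; now {29, 31, 44, 53, 55, 60, 65}
insert 46 → {29, 31, 44, 46, 53, 55, 60, 65}
insert 39 → {29, 31, 39, 44, 46, 53, 55, 60, 65}
run next job → 29; now {31, 39, 44, 46, 53, 55, 60, 65}

[31, 39, 44, 46, 53, 55, 60, 65]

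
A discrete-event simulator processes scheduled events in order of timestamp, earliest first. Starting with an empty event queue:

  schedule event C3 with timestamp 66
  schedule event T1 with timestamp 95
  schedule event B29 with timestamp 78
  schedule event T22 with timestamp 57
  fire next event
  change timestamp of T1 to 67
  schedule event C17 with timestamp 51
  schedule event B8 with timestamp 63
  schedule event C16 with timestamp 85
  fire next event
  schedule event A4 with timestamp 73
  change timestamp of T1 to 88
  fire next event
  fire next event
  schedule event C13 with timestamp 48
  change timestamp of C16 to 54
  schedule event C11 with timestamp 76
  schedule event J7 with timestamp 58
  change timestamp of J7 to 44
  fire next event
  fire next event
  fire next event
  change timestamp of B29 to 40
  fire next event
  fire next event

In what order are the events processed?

T22 → C17 → B8 → C3 → J7 → C13 → C16 → B29 → A4

add C3 (timestamp 66) → {C3:66}
add T1 (timestamp 95) → {C3:66, T1:95}
add B29 (timestamp 78) → {C3:66, B29:78, T1:95}
add T22 (timestamp 57) → {T22:57, C3:66, B29:78, T1:95}
fire next event → T22; now {C3:66, B29:78, T1:95}
update T1 to timestamp 67 → {C3:66, T1:67, B29:78}
add C17 (timestamp 51) → {C17:51, C3:66, T1:67, B29:78}
add B8 (timestamp 63) → {C17:51, B8:63, C3:66, T1:67, B29:78}
add C16 (timestamp 85) → {C17:51, B8:63, C3:66, T1:67, B29:78, C16:85}
fire next event → C17; now {B8:63, C3:66, T1:67, B29:78, C16:85}
add A4 (timestamp 73) → {B8:63, C3:66, T1:67, A4:73, B29:78, C16:85}
update T1 to timestamp 88 → {B8:63, C3:66, A4:73, B29:78, C16:85, T1:88}
fire next event → B8; now {C3:66, A4:73, B29:78, C16:85, T1:88}
fire next event → C3; now {A4:73, B29:78, C16:85, T1:88}
add C13 (timestamp 48) → {C13:48, A4:73, B29:78, C16:85, T1:88}
update C16 to timestamp 54 → {C13:48, C16:54, A4:73, B29:78, T1:88}
add C11 (timestamp 76) → {C13:48, C16:54, A4:73, C11:76, B29:78, T1:88}
add J7 (timestamp 58) → {C13:48, C16:54, J7:58, A4:73, C11:76, B29:78, T1:88}
update J7 to timestamp 44 → {J7:44, C13:48, C16:54, A4:73, C11:76, B29:78, T1:88}
fire next event → J7; now {C13:48, C16:54, A4:73, C11:76, B29:78, T1:88}
fire next event → C13; now {C16:54, A4:73, C11:76, B29:78, T1:88}
fire next event → C16; now {A4:73, C11:76, B29:78, T1:88}
update B29 to timestamp 40 → {B29:40, A4:73, C11:76, T1:88}
fire next event → B29; now {A4:73, C11:76, T1:88}
fire next event → A4; now {C11:76, T1:88}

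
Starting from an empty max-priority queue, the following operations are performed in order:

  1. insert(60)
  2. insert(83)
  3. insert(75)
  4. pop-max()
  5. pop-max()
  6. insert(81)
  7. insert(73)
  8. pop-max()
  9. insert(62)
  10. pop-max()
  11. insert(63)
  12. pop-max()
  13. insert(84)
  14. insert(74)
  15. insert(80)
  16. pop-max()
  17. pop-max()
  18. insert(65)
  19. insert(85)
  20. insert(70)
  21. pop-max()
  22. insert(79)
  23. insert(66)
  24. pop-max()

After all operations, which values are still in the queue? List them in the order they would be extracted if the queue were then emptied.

[74, 70, 66, 65, 62, 60]

insert 60 → {60}
insert 83 → {83, 60}
insert 75 → {83, 75, 60}
pop-max → 83; now {75, 60}
pop-max → 75; now {60}
insert 81 → {81, 60}
insert 73 → {81, 73, 60}
pop-max → 81; now {73, 60}
insert 62 → {73, 62, 60}
pop-max → 73; now {62, 60}
insert 63 → {63, 62, 60}
pop-max → 63; now {62, 60}
insert 84 → {84, 62, 60}
insert 74 → {84, 74, 62, 60}
insert 80 → {84, 80, 74, 62, 60}
pop-max → 84; now {80, 74, 62, 60}
pop-max → 80; now {74, 62, 60}
insert 65 → {74, 65, 62, 60}
insert 85 → {85, 74, 65, 62, 60}
insert 70 → {85, 74, 70, 65, 62, 60}
pop-max → 85; now {74, 70, 65, 62, 60}
insert 79 → {79, 74, 70, 65, 62, 60}
insert 66 → {79, 74, 70, 66, 65, 62, 60}
pop-max → 79; now {74, 70, 66, 65, 62, 60}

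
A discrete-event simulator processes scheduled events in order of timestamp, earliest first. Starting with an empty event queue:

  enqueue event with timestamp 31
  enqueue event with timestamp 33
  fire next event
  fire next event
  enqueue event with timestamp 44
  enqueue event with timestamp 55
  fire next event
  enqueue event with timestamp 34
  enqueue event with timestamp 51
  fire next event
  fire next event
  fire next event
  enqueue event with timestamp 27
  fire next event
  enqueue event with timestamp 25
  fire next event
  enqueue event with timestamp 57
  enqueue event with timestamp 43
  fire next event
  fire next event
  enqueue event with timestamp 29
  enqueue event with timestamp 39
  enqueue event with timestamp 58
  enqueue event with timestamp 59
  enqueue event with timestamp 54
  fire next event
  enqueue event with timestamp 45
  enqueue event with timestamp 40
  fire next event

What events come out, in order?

insert 31 → {31}
insert 33 → {31, 33}
fire next event → 31; now {33}
fire next event → 33; now {}
insert 44 → {44}
insert 55 → {44, 55}
fire next event → 44; now {55}
insert 34 → {34, 55}
insert 51 → {34, 51, 55}
fire next event → 34; now {51, 55}
fire next event → 51; now {55}
fire next event → 55; now {}
insert 27 → {27}
fire next event → 27; now {}
insert 25 → {25}
fire next event → 25; now {}
insert 57 → {57}
insert 43 → {43, 57}
fire next event → 43; now {57}
fire next event → 57; now {}
insert 29 → {29}
insert 39 → {29, 39}
insert 58 → {29, 39, 58}
insert 59 → {29, 39, 58, 59}
insert 54 → {29, 39, 54, 58, 59}
fire next event → 29; now {39, 54, 58, 59}
insert 45 → {39, 45, 54, 58, 59}
insert 40 → {39, 40, 45, 54, 58, 59}
fire next event → 39; now {40, 45, 54, 58, 59}

31, 33, 44, 34, 51, 55, 27, 25, 43, 57, 29, 39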